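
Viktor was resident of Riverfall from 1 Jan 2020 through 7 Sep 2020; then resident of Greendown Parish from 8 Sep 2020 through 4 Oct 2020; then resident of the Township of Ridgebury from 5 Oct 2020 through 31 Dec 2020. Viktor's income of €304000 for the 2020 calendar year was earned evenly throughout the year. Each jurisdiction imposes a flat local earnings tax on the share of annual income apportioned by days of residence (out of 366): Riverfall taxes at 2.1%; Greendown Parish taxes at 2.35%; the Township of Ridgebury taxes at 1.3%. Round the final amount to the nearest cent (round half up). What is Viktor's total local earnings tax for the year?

Riverfall, 1 Jan – 7 Sep 2020: 251 days → €304000 × 2.1% × 251/366 = €4378.0984
Greendown Parish, 8 Sep – 4 Oct 2020: 27 days → €304000 × 2.35% × 27/366 = €527.0164
The Township of Ridgebury, 5 Oct – 31 Dec 2020: 88 days → €304000 × 1.3% × 88/366 = €950.2077
Total = €5855.3224

€5855.32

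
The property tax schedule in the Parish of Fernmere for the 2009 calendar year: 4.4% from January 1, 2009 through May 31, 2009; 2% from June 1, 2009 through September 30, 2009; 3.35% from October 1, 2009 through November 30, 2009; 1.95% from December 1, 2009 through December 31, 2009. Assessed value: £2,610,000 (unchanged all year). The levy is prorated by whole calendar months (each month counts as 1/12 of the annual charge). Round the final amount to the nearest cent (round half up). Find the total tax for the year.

£84,063.75

January 1 – May 31, 2009: 5 months at 4.4% → £2,610,000 × 4.4% × 5/12 = £47,850.0000
June 1 – September 30, 2009: 4 months at 2% → £2,610,000 × 2% × 4/12 = £17,400.0000
October 1 – November 30, 2009: 2 months at 3.35% → £2,610,000 × 3.35% × 2/12 = £14,572.5000
December 1 – December 31, 2009: 1 month at 1.95% → £2,610,000 × 1.95% × 1/12 = £4,241.2500
Total = £84,063.7500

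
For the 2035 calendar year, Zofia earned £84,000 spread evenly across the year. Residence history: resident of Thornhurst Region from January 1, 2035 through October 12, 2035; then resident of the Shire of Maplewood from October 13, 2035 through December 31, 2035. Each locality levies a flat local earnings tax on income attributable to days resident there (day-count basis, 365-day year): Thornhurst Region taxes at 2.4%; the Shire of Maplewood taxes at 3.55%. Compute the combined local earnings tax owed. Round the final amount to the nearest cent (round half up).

Thornhurst Region, January 1 – October 12, 2035: 285 days → £84,000 × 2.4% × 285/365 = £1,574.1370
The Shire of Maplewood, October 13 – December 31, 2035: 80 days → £84,000 × 3.55% × 80/365 = £653.5890
Total = £2,227.7260

£2,227.73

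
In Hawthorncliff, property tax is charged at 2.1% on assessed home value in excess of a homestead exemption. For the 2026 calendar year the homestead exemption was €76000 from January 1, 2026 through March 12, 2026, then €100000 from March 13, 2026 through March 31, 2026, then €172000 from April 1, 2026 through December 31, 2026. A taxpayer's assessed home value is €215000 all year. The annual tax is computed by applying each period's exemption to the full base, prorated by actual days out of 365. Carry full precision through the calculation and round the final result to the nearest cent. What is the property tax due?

€1373.86

January 1 – March 12, 2026: 71 days, exemption €76000 → (€215000 − €76000) × 2.1% × 71/365 = €567.8055
March 13 – March 31, 2026: 19 days, exemption €100000 → (€215000 − €100000) × 2.1% × 19/365 = €125.7123
April 1 – December 31, 2026: 275 days, exemption €172000 → (€215000 − €172000) × 2.1% × 275/365 = €680.3425
Total = €1373.8603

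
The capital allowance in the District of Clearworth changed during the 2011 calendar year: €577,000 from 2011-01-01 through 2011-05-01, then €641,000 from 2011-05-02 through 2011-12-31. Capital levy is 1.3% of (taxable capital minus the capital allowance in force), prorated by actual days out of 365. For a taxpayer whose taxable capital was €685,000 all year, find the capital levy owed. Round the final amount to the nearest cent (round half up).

2011-01-01 to 2011-05-01: 121 days, exemption €577,000 → (€685,000 − €577,000) × 1.3% × 121/365 = €465.4356
2011-05-02 to 2011-12-31: 244 days, exemption €641,000 → (€685,000 − €641,000) × 1.3% × 244/365 = €382.3781
Total = €847.8137

€847.81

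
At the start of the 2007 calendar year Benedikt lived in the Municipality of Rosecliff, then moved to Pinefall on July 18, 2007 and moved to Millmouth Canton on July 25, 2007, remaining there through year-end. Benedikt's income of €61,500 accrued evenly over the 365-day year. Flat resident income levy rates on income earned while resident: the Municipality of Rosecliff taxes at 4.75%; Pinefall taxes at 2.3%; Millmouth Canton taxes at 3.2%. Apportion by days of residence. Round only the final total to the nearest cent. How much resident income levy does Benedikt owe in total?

€2,474.49

The Municipality of Rosecliff, January 1 – July 17, 2007: 198 days → €61,500 × 4.75% × 198/365 = €1,584.6781
Pinefall, July 18 – July 24, 2007: 7 days → €61,500 × 2.3% × 7/365 = €27.1274
Millmouth Canton, July 25 – December 31, 2007: 160 days → €61,500 × 3.2% × 160/365 = €862.6849
Total = €2,474.4904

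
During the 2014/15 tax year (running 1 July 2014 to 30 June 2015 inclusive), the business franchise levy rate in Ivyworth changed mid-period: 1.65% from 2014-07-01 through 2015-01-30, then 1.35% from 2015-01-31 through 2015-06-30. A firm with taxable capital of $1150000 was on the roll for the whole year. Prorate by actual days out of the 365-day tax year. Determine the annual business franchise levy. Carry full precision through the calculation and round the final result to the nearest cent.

2014-07-01 to 2015-01-30: 214 days at 1.65% → $1150000 × 1.65% × 214/365 = $11125.0685
2015-01-31 to 2015-06-30: 151 days at 1.35% → $1150000 × 1.35% × 151/365 = $6422.6712
Total = $17547.7397

$17547.74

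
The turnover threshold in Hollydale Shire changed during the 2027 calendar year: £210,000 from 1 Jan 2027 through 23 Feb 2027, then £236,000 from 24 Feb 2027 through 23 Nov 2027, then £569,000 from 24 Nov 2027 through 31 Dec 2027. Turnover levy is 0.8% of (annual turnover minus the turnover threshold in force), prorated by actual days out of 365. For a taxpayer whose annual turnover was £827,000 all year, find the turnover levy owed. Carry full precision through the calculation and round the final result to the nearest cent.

1 Jan – 23 Feb 2027: 54 days, exemption £210,000 → (£827,000 − £210,000) × 0.8% × 54/365 = £730.2575
24 Feb – 23 Nov 2027: 273 days, exemption £236,000 → (£827,000 − £236,000) × 0.8% × 273/365 = £3,536.2849
24 Nov – 31 Dec 2027: 38 days, exemption £569,000 → (£827,000 − £569,000) × 0.8% × 38/365 = £214.8822
Total = £4,481.4247

£4,481.42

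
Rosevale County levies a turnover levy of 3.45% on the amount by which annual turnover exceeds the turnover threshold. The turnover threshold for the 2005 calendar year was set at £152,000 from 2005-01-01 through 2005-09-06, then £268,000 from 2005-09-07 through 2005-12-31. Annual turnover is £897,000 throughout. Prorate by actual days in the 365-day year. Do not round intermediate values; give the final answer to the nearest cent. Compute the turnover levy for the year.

£24,430.63

2005-01-01 to 2005-09-06: 249 days, exemption £152,000 → (£897,000 − £152,000) × 3.45% × 249/365 = £17,534.0342
2005-09-07 to 2005-12-31: 116 days, exemption £268,000 → (£897,000 − £268,000) × 3.45% × 116/365 = £6,896.5973
Total = £24,430.6315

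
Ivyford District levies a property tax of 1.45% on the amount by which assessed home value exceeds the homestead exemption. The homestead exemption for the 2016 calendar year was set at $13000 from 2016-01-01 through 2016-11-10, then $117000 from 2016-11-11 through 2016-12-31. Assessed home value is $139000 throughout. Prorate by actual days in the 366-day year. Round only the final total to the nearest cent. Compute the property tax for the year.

2016-01-01 to 2016-11-10: 315 days, exemption $13000 → ($139000 − $13000) × 1.45% × 315/366 = $1572.4180
2016-11-11 to 2016-12-31: 51 days, exemption $117000 → ($139000 − $117000) × 1.45% × 51/366 = $44.4508
Total = $1616.8689

$1616.87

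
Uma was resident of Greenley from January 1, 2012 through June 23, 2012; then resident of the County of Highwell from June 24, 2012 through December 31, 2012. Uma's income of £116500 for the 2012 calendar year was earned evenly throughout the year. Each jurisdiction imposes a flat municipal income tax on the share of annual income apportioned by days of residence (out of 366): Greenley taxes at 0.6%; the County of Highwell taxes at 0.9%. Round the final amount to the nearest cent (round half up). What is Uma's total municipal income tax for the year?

£881.39

Greenley, January 1 – June 23, 2012: 175 days → £116500 × 0.6% × 175/366 = £334.2213
The County of Highwell, June 24 – December 31, 2012: 191 days → £116500 × 0.9% × 191/366 = £547.1680
Total = £881.3893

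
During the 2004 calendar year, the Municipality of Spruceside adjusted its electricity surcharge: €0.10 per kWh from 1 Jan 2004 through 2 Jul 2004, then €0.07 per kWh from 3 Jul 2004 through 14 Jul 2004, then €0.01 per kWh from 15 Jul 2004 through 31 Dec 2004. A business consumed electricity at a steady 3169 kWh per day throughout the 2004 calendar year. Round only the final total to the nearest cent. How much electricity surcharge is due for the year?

€66,358.86

1 Jan – 2 Jul 2004: 184 days × 3169 kWh/day = 583,096 kWh at €0.10/kWh → €58,309.60
3 Jul – 14 Jul 2004: 12 days × 3169 kWh/day = 38,028 kWh at €0.07/kWh → €2,661.96
15 Jul – 31 Dec 2004: 170 days × 3169 kWh/day = 538,730 kWh at €0.01/kWh → €5,387.30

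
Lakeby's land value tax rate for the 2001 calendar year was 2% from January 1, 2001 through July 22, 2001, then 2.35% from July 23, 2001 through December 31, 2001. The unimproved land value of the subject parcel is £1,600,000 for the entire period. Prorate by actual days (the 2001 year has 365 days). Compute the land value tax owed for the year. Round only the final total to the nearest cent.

January 1 – July 22, 2001: 203 days at 2% → £1,600,000 × 2% × 203/365 = £17,797.2603
July 23 – December 31, 2001: 162 days at 2.35% → £1,600,000 × 2.35% × 162/365 = £16,688.2192
Total = £34,485.4795

£34,485.48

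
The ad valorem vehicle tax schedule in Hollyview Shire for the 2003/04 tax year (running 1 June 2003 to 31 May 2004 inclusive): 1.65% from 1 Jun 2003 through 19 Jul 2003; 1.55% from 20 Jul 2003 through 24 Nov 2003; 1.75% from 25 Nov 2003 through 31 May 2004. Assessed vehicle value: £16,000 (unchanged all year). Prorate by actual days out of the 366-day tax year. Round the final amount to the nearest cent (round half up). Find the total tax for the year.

1 Jun – 19 Jul 2003: 49 days at 1.65% → £16,000 × 1.65% × 49/366 = £35.3443
20 Jul – 24 Nov 2003: 128 days at 1.55% → £16,000 × 1.55% × 128/366 = £86.7322
25 Nov 2003 – 31 May 2004: 189 days at 1.75% → £16,000 × 1.75% × 189/366 = £144.5902
Total = £266.6667

£266.67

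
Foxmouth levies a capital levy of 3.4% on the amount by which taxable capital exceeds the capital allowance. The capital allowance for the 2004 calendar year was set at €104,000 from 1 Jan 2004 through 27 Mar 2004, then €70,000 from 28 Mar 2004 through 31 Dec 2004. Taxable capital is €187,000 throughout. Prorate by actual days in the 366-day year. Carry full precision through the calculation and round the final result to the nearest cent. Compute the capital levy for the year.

€3,703.21

1 Jan – 27 Mar 2004: 87 days, exemption €104,000 → (€187,000 − €104,000) × 3.4% × 87/366 = €670.8033
28 Mar – 31 Dec 2004: 279 days, exemption €70,000 → (€187,000 − €70,000) × 3.4% × 279/366 = €3,032.4098
Total = €3,703.2131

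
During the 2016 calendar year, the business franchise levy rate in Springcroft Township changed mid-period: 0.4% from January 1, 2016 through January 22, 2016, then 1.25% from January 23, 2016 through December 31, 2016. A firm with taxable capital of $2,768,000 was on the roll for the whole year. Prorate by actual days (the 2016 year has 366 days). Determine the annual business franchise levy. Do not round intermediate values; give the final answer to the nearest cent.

$33,185.75

January 1 – January 22, 2016: 22 days at 0.4% → $2,768,000 × 0.4% × 22/366 = $665.5301
January 23 – December 31, 2016: 344 days at 1.25% → $2,768,000 × 1.25% × 344/366 = $32,520.2186
Total = $33,185.7486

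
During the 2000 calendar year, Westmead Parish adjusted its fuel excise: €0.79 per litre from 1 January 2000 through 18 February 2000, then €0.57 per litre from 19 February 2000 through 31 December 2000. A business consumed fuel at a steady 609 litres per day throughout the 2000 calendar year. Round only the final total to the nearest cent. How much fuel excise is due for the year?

1 January – 18 February 2000: 49 days × 609 litres/day = 29,841 litres at €0.79/litre → €23,574.39
19 February – 31 December 2000: 317 days × 609 litres/day = 193,053 litres at €0.57/litre → €110,040.21

€133,614.60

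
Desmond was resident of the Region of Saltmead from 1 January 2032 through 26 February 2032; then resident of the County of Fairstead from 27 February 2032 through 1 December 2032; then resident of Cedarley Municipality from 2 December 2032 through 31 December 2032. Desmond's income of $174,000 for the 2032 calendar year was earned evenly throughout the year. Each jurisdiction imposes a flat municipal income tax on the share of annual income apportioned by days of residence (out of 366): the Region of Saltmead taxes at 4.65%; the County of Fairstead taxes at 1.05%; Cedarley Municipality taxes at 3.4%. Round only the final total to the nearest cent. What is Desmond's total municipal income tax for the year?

The Region of Saltmead, 1 January – 26 February 2032: 57 days → $174,000 × 4.65% × 57/366 = $1,260.0738
The County of Fairstead, 27 February – 1 December 2032: 279 days → $174,000 × 1.05% × 279/366 = $1,392.7131
Cedarley Municipality, 2 December – 31 December 2032: 30 days → $174,000 × 3.4% × 30/366 = $484.9180
Total = $3,137.7049

$3,137.70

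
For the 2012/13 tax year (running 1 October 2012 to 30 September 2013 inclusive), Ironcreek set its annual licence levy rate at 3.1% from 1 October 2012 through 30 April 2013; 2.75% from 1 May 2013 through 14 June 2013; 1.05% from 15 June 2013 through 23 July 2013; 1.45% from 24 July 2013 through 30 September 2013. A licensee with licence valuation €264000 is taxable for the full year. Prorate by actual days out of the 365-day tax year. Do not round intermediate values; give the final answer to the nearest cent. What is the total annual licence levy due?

1 October 2012 – 30 April 2013: 212 days at 3.1% → €264000 × 3.1% × 212/365 = €4753.4466
1 May – 14 June 2013: 45 days at 2.75% → €264000 × 2.75% × 45/365 = €895.0685
15 June – 23 July 2013: 39 days at 1.05% → €264000 × 1.05% × 39/365 = €296.1863
24 July – 30 September 2013: 69 days at 1.45% → €264000 × 1.45% × 69/365 = €723.6493
Total = €6668.3507

€6668.35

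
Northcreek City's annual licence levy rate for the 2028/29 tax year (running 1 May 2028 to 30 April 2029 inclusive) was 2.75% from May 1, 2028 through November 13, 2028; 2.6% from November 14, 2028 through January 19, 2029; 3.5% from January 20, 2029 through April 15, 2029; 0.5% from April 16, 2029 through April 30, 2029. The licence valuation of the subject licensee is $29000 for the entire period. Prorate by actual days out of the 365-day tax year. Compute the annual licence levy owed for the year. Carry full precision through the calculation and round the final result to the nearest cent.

$813.95

May 1 – November 13, 2028: 197 days at 2.75% → $29000 × 2.75% × 197/365 = $430.4315
November 14, 2028 – January 19, 2029: 67 days at 2.6% → $29000 × 2.6% × 67/365 = $138.4055
January 20 – April 15, 2029: 86 days at 3.5% → $29000 × 3.5% × 86/365 = $239.1507
April 16 – April 30, 2029: 15 days at 0.5% → $29000 × 0.5% × 15/365 = $5.9589
Total = $813.9466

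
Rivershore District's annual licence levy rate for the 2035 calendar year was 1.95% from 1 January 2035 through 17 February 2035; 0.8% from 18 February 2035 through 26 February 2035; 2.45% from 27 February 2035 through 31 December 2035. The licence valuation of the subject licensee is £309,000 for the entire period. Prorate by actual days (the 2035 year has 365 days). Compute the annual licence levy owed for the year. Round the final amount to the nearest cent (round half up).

1 January – 17 February 2035: 48 days at 1.95% → £309,000 × 1.95% × 48/365 = £792.3945
18 February – 26 February 2035: 9 days at 0.8% → £309,000 × 0.8% × 9/365 = £60.9534
27 February – 31 December 2035: 308 days at 2.45% → £309,000 × 2.45% × 308/365 = £6,388.2575
Total = £7,241.6055

£7,241.61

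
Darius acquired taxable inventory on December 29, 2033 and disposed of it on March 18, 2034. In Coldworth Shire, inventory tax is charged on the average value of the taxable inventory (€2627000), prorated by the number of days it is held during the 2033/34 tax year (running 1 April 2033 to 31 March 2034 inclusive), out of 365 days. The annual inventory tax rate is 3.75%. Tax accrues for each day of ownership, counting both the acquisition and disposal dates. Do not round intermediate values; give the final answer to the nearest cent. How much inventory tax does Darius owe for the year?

Days held (December 29, 2033 – March 18, 2034): 80 out of 365
Tax = €2627000 × 3.75% × 80/365 = €21591.7808

€21591.78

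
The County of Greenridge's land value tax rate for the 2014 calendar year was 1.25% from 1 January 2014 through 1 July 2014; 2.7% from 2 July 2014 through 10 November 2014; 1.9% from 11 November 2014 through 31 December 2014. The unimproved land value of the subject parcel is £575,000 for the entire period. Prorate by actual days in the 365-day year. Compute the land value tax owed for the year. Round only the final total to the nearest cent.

£10,724.93

1 January – 1 July 2014: 182 days at 1.25% → £575,000 × 1.25% × 182/365 = £3,583.9041
2 July – 10 November 2014: 132 days at 2.7% → £575,000 × 2.7% × 132/365 = £5,614.5205
11 November – 31 December 2014: 51 days at 1.9% → £575,000 × 1.9% × 51/365 = £1,526.5068
Total = £10,724.9315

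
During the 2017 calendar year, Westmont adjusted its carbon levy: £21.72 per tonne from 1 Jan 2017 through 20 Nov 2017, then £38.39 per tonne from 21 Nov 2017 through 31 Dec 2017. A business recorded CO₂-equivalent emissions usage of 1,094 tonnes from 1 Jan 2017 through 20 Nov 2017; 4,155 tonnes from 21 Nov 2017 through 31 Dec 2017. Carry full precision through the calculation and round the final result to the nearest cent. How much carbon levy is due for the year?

1 Jan – 20 Nov 2017: 1,094 tonnes at £21.72/tonne → £23,761.68
21 Nov – 31 Dec 2017: 4,155 tonnes at £38.39/tonne → £159,510.45

£183,272.13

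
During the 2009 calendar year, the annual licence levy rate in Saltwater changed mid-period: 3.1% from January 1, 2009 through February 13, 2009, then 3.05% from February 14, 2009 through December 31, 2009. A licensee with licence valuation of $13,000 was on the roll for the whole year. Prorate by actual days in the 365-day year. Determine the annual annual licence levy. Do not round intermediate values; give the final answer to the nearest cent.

January 1 – February 13, 2009: 44 days at 3.1% → $13,000 × 3.1% × 44/365 = $48.5808
February 14 – December 31, 2009: 321 days at 3.05% → $13,000 × 3.05% × 321/365 = $348.7027
Total = $397.2836

$397.28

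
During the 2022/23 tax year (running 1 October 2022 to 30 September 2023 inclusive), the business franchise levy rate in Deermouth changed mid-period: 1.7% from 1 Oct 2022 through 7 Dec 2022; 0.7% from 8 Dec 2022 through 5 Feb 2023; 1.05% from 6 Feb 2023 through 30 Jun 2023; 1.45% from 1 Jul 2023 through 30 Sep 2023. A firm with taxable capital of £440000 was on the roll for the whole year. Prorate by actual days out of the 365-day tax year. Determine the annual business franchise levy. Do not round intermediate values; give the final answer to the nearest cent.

1 Oct – 7 Dec 2022: 68 days at 1.7% → £440000 × 1.7% × 68/365 = £1393.5342
8 Dec 2022 – 5 Feb 2023: 60 days at 0.7% → £440000 × 0.7% × 60/365 = £506.3014
6 Feb – 30 Jun 2023: 145 days at 1.05% → £440000 × 1.05% × 145/365 = £1835.3425
1 Jul – 30 Sep 2023: 92 days at 1.45% → £440000 × 1.45% × 92/365 = £1608.1096
Total = £5343.2877

£5343.29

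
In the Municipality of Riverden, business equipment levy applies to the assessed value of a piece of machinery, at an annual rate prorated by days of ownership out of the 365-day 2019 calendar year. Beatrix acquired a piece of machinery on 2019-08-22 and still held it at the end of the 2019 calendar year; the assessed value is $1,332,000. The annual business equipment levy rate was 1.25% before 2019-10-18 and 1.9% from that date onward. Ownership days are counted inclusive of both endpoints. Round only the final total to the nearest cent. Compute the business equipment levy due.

$7,800.41

2019-08-22 to 2019-10-17: 57 days at 1.25% → $1,332,000 × 1.25% × 57/365 = $2,600.1370
2019-10-18 to 2019-12-31: 75 days at 1.9% → $1,332,000 × 1.9% × 75/365 = $5,200.2740
Total = $7,800.4110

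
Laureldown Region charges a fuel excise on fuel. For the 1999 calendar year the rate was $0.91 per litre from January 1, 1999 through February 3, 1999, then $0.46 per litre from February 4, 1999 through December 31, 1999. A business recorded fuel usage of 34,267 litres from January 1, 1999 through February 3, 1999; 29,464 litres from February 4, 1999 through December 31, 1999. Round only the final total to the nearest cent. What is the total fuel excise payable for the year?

January 1 – February 3, 1999: 34,267 litres at $0.91/litre → $31,182.97
February 4 – December 31, 1999: 29,464 litres at $0.46/litre → $13,553.44

$44,736.41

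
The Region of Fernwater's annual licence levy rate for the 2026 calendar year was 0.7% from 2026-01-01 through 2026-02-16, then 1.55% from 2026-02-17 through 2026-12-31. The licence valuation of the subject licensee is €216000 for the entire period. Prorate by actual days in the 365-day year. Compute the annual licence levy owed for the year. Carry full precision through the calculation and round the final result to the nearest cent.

€3111.58

2026-01-01 to 2026-02-16: 47 days at 0.7% → €216000 × 0.7% × 47/365 = €194.6959
2026-02-17 to 2026-12-31: 318 days at 1.55% → €216000 × 1.55% × 318/365 = €2916.8877
Total = €3111.5836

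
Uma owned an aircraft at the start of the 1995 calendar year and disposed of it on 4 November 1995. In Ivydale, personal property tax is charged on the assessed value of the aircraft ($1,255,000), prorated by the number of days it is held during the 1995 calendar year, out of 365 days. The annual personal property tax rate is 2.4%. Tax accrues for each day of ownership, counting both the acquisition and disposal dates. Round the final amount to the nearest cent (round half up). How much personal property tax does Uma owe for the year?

$25,416.33

Days held (1 January – 4 November 1995): 308 out of 365
Tax = $1,255,000 × 2.4% × 308/365 = $25,416.3288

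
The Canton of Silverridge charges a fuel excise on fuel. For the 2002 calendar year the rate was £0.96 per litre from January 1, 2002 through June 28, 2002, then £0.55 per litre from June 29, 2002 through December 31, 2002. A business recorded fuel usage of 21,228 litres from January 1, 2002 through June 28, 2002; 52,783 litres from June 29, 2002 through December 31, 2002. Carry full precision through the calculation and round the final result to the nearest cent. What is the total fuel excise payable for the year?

£49,409.53

January 1 – June 28, 2002: 21,228 litres at £0.96/litre → £20,378.88
June 29 – December 31, 2002: 52,783 litres at £0.55/litre → £29,030.65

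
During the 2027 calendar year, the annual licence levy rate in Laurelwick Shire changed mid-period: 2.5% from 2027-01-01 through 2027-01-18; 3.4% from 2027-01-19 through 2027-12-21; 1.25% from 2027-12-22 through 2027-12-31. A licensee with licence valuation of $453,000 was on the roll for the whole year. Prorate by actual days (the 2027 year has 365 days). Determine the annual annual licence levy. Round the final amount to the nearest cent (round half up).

2027-01-01 to 2027-01-18: 18 days at 2.5% → $453,000 × 2.5% × 18/365 = $558.4932
2027-01-19 to 2027-12-21: 337 days at 3.4% → $453,000 × 3.4% × 337/365 = $14,220.4767
2027-12-22 to 2027-12-31: 10 days at 1.25% → $453,000 × 1.25% × 10/365 = $155.1370
Total = $14,934.1068

$14,934.11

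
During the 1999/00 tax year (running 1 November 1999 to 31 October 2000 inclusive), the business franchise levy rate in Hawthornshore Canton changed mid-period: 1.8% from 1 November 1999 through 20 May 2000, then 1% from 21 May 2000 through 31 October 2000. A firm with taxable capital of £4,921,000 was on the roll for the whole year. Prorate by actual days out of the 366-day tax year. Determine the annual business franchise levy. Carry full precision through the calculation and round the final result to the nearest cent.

1 November 1999 – 20 May 2000: 202 days at 1.8% → £4,921,000 × 1.8% × 202/366 = £48,887.3115
21 May – 31 October 2000: 164 days at 1% → £4,921,000 × 1% × 164/366 = £22,050.3825
Total = £70,937.6940

£70,937.69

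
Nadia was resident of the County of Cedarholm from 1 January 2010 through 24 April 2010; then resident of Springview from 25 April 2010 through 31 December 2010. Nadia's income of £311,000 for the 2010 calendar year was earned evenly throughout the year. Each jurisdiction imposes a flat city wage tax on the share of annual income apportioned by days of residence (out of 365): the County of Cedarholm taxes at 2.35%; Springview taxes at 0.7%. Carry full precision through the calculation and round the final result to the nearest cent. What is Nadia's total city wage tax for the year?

The County of Cedarholm, 1 January – 24 April 2010: 114 days → £311,000 × 2.35% × 114/365 = £2,282.6548
Springview, 25 April – 31 December 2010: 251 days → £311,000 × 0.7% × 251/365 = £1,497.0603
Total = £3,779.7151

£3,779.72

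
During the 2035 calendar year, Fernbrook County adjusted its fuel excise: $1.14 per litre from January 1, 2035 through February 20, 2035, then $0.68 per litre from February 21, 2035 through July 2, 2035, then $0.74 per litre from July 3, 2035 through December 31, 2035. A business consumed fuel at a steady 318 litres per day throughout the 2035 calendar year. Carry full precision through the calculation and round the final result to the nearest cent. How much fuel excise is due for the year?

$89,860.44

January 1 – February 20, 2035: 51 days × 318 litres/day = 16,218 litres at $1.14/litre → $18,488.52
February 21 – July 2, 2035: 132 days × 318 litres/day = 41,976 litres at $0.68/litre → $28,543.68
July 3 – December 31, 2035: 182 days × 318 litres/day = 57,876 litres at $0.74/litre → $42,828.24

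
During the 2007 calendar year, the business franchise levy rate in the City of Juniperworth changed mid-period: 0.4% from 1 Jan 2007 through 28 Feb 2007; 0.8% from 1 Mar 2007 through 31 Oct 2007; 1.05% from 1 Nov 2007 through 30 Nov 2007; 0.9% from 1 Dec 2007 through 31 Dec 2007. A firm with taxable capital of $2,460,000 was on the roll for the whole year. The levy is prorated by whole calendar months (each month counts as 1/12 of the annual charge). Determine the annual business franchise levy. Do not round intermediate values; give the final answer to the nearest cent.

$18,757.50

1 Jan – 28 Feb 2007: 2 months at 0.4% → $2,460,000 × 0.4% × 2/12 = $1,640.0000
1 Mar – 31 Oct 2007: 8 months at 0.8% → $2,460,000 × 0.8% × 8/12 = $13,120.0000
1 Nov – 30 Nov 2007: 1 month at 1.05% → $2,460,000 × 1.05% × 1/12 = $2,152.5000
1 Dec – 31 Dec 2007: 1 month at 0.9% → $2,460,000 × 0.9% × 1/12 = $1,845.0000
Total = $18,757.5000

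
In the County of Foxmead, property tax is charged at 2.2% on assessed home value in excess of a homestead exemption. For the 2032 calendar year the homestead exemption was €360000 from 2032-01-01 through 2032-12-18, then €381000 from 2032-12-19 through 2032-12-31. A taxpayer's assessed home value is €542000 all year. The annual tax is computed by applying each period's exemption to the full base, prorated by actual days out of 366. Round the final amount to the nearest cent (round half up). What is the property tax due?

2032-01-01 to 2032-12-18: 353 days, exemption €360000 → (€542000 − €360000) × 2.2% × 353/366 = €3861.7814
2032-12-19 to 2032-12-31: 13 days, exemption €381000 → (€542000 − €381000) × 2.2% × 13/366 = €125.8087
Total = €3987.5902

€3987.59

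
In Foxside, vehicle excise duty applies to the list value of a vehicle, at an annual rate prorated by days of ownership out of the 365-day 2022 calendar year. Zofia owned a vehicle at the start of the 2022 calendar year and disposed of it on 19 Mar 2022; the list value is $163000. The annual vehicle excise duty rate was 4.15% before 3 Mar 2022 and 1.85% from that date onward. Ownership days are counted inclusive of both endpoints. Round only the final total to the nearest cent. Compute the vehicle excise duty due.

1 Jan – 2 Mar 2022: 61 days at 4.15% → $163000 × 4.15% × 61/365 = $1130.5055
3 Mar – 19 Mar 2022: 17 days at 1.85% → $163000 × 1.85% × 17/365 = $140.4479
Total = $1270.9534

$1270.95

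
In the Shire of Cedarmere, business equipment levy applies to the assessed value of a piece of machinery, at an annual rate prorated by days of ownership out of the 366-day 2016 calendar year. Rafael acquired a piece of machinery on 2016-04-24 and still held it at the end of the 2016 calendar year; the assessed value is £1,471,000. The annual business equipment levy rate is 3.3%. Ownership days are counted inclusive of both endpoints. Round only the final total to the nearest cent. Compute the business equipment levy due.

£33,423.05

Days held (2016-04-24 to 2016-12-31): 252 out of 366
Tax = £1,471,000 × 3.3% × 252/366 = £33,423.0492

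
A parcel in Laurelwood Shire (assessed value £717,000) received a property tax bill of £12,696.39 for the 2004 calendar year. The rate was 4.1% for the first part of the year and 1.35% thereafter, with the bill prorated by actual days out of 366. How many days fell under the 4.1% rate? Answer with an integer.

56 days

Let d = days at the first rate; then 366 − d days at the second rate.
£717,000 × [4.1%·d + 1.35%·(366−d)] / 366 = £12,696.39
Solving gives d = 56, so the new rate took effect on February 26, 2004.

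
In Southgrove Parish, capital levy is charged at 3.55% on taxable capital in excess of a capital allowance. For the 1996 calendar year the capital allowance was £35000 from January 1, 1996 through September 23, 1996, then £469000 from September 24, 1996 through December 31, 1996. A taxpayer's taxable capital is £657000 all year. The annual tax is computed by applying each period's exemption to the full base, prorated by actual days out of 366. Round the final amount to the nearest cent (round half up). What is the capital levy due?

January 1 – September 23, 1996: 267 days, exemption £35000 → (£657000 − £35000) × 3.55% × 267/366 = £16108.2705
September 24 – December 31, 1996: 99 days, exemption £469000 → (£657000 − £469000) × 3.55% × 99/366 = £1805.2623
Total = £17913.5328

£17913.53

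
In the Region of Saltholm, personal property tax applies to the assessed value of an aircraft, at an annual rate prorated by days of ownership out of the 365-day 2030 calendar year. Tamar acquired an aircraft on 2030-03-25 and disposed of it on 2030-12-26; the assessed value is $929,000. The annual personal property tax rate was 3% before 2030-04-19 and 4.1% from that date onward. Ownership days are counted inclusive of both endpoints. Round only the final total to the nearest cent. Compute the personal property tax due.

2030-03-25 to 2030-04-18: 25 days at 3% → $929,000 × 3% × 25/365 = $1,908.9041
2030-04-19 to 2030-12-26: 252 days at 4.1% → $929,000 × 4.1% × 252/365 = $26,297.0630
Total = $28,205.9671

$28,205.97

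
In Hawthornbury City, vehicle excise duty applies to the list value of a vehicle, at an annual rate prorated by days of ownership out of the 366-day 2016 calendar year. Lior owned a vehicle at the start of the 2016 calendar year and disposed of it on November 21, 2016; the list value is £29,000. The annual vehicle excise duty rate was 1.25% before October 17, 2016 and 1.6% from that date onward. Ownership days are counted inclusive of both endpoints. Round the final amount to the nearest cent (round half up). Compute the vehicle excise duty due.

January 1 – October 16, 2016: 290 days at 1.25% → £29,000 × 1.25% × 290/366 = £287.2268
October 17 – November 21, 2016: 36 days at 1.6% → £29,000 × 1.6% × 36/366 = £45.6393
Total = £332.8661

£332.87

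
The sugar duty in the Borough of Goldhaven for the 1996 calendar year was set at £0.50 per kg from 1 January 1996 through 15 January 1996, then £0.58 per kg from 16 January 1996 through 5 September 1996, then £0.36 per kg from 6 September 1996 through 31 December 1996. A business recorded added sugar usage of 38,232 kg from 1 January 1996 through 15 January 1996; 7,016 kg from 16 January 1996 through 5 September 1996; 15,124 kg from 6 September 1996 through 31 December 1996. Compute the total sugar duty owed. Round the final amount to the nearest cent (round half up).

1 January – 15 January 1996: 38,232 kg at £0.50/kg → £19,116.00
16 January – 5 September 1996: 7,016 kg at £0.58/kg → £4,069.28
6 September – 31 December 1996: 15,124 kg at £0.36/kg → £5,444.64

£28,629.92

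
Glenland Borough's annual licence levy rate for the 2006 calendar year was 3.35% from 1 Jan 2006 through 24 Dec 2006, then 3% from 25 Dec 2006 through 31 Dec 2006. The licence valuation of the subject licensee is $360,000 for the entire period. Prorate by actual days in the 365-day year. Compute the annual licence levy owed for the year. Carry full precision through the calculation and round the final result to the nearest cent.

1 Jan – 24 Dec 2006: 358 days at 3.35% → $360,000 × 3.35% × 358/365 = $11,828.7123
25 Dec – 31 Dec 2006: 7 days at 3% → $360,000 × 3% × 7/365 = $207.1233
Total = $12,035.8356

$12,035.84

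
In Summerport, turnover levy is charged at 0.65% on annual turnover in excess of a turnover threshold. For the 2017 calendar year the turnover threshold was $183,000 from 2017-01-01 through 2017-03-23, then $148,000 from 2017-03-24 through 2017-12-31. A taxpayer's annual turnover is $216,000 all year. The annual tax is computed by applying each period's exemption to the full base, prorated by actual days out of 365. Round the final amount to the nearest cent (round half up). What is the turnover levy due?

2017-01-01 to 2017-03-23: 82 days, exemption $183,000 → ($216,000 − $183,000) × 0.65% × 82/365 = $48.1890
2017-03-24 to 2017-12-31: 283 days, exemption $148,000 → ($216,000 − $148,000) × 0.65% × 283/365 = $342.7014
Total = $390.8904

$390.89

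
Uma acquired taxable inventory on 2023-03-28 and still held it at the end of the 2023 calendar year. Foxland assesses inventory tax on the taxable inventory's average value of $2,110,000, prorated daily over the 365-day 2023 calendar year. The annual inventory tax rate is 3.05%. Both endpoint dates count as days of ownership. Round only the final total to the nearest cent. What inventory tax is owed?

$49,191.90

Days held (2023-03-28 to 2023-12-31): 279 out of 365
Tax = $2,110,000 × 3.05% × 279/365 = $49,191.9041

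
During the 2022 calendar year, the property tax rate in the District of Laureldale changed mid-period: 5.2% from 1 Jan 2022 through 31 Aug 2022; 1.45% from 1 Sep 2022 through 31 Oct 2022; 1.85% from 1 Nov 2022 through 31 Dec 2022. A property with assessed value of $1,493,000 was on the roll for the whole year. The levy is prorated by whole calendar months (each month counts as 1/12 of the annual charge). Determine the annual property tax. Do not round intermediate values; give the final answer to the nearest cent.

$59,968.83

1 Jan – 31 Aug 2022: 8 months at 5.2% → $1,493,000 × 5.2% × 8/12 = $51,757.3333
1 Sep – 31 Oct 2022: 2 months at 1.45% → $1,493,000 × 1.45% × 2/12 = $3,608.0833
1 Nov – 31 Dec 2022: 2 months at 1.85% → $1,493,000 × 1.85% × 2/12 = $4,603.4167
Total = $59,968.8333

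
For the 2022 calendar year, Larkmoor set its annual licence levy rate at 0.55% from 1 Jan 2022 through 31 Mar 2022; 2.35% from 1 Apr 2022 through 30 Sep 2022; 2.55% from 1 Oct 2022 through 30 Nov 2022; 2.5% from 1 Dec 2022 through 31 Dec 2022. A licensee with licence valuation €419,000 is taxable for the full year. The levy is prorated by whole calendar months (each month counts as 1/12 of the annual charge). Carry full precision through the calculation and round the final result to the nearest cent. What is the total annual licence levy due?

1 Jan – 31 Mar 2022: 3 months at 0.55% → €419,000 × 0.55% × 3/12 = €576.1250
1 Apr – 30 Sep 2022: 6 months at 2.35% → €419,000 × 2.35% × 6/12 = €4,923.2500
1 Oct – 30 Nov 2022: 2 months at 2.55% → €419,000 × 2.55% × 2/12 = €1,780.7500
1 Dec – 31 Dec 2022: 1 month at 2.5% → €419,000 × 2.5% × 1/12 = €872.9167
Total = €8,153.0417

€8,153.04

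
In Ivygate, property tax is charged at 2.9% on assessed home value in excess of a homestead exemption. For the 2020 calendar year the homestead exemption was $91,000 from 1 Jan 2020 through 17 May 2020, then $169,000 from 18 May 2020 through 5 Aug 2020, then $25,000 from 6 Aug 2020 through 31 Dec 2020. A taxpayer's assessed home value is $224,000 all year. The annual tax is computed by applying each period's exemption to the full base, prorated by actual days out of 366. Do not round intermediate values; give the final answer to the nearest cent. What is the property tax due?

$4,136.54

1 Jan – 17 May 2020: 138 days, exemption $91,000 → ($224,000 − $91,000) × 2.9% × 138/366 = $1,454.2787
18 May – 5 Aug 2020: 80 days, exemption $169,000 → ($224,000 − $169,000) × 2.9% × 80/366 = $348.6339
6 Aug – 31 Dec 2020: 148 days, exemption $25,000 → ($224,000 − $25,000) × 2.9% × 148/366 = $2,333.6284
Total = $4,136.5410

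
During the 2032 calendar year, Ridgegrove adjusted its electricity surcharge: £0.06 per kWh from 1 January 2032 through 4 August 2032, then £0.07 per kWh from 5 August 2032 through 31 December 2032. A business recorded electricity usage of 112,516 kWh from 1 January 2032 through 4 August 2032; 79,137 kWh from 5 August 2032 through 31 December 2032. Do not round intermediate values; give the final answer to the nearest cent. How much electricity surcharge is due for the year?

£12,290.55

1 January – 4 August 2032: 112,516 kWh at £0.06/kWh → £6,750.96
5 August – 31 December 2032: 79,137 kWh at £0.07/kWh → £5,539.59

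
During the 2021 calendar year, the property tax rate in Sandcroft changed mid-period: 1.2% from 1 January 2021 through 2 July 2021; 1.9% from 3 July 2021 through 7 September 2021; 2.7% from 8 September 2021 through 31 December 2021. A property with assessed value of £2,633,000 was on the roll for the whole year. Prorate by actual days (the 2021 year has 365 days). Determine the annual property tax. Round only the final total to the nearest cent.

1 January – 2 July 2021: 183 days at 1.2% → £2,633,000 × 1.2% × 183/365 = £15,841.2822
3 July – 7 September 2021: 67 days at 1.9% → £2,633,000 × 1.9% × 67/365 = £9,183.0384
8 September – 31 December 2021: 115 days at 2.7% → £2,633,000 × 2.7% × 115/365 = £22,398.5342
Total = £47,422.8548

£47,422.85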